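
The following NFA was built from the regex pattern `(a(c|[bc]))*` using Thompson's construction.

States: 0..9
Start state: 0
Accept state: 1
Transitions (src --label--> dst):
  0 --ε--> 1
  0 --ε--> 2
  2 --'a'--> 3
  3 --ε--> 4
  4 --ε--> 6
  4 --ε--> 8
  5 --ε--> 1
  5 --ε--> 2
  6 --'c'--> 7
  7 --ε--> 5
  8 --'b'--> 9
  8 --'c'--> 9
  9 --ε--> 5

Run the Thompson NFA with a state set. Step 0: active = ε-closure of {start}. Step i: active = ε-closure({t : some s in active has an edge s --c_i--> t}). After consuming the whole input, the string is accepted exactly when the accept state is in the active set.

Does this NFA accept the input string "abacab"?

initial (ε-close {0}): {0,1,2}
'a' @ 1: {3,4,6,8}
'b' @ 2: {1,2,5,9}  [accepting]
'a' @ 3: {3,4,6,8}
'c' @ 4: {1,2,5,7,9}  [accepting]
'a' @ 5: {3,4,6,8}
'b' @ 6: {1,2,5,9}  [accepting]
end set {1,2,5,9} — state 1 in

Answer: ACCEPT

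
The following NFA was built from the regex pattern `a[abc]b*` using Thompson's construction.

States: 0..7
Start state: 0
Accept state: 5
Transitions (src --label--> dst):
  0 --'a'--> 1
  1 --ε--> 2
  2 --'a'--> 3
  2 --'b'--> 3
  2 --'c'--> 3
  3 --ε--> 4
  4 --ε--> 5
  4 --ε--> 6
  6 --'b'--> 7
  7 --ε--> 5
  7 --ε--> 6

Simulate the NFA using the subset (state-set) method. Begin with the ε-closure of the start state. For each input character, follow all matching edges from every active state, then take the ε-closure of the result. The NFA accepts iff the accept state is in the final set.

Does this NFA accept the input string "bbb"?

S₀ = ε-closure({0}) = {0}
'b' @ 1: {}  — dead — no transitions
rest 'bb' ignored (set empty)
after full input: {}  (accept=5 not in)

Answer: REJECT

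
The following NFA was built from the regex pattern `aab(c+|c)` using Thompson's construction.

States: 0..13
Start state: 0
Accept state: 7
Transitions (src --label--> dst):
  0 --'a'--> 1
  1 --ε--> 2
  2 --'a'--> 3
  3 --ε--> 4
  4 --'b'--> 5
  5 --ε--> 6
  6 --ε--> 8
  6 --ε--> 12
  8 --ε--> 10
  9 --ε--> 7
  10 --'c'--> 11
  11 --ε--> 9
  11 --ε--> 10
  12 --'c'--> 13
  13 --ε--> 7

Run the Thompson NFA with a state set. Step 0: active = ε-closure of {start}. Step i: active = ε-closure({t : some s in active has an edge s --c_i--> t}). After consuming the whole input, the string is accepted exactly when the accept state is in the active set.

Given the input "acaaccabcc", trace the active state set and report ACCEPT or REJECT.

Answer: REJECT

Steps:
S₀ = ε-closure({0}) = {0}
'a' @ 1: {1,2}
'c' @ 2: {}  — dead — no transitions
rest 'aaccabcc' ignored (set empty)
after full input: {}  (accept=7 not in)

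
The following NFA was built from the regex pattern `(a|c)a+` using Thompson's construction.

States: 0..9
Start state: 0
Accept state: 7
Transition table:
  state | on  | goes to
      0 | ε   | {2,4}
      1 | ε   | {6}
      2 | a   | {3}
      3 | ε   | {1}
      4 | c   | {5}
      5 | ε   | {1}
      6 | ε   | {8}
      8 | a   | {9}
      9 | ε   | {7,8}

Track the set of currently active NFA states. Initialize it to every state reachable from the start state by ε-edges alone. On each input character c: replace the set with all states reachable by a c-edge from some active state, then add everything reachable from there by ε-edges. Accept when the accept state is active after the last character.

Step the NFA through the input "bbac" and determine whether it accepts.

Answer: REJECT

Derivation:
S₀ = ε-closure({0}) = {0,2,4}
'b' @ 1: {}  — dead — no transitions
rest 'bac' ignored (set empty)
final: {}; accept 7 not in set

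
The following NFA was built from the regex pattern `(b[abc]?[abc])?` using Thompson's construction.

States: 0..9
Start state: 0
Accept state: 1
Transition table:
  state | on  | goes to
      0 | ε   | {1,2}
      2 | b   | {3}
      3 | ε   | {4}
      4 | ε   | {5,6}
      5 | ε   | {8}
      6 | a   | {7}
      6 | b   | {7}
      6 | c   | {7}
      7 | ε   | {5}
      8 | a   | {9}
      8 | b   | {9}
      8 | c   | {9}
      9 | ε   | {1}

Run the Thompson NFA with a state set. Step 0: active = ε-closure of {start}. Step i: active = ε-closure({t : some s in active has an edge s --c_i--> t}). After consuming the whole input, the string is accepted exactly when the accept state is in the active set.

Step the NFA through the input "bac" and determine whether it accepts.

Answer: ACCEPT

Steps:
start: ε-closure({0}) = {0,1,2}
'b' @ 1: {3,4,5,6,8}
'a' @ 2: {1,5,7,8,9}  [accepting]
'c' @ 3: {1,9}  [accepting]
end set {1,9} — state 1 in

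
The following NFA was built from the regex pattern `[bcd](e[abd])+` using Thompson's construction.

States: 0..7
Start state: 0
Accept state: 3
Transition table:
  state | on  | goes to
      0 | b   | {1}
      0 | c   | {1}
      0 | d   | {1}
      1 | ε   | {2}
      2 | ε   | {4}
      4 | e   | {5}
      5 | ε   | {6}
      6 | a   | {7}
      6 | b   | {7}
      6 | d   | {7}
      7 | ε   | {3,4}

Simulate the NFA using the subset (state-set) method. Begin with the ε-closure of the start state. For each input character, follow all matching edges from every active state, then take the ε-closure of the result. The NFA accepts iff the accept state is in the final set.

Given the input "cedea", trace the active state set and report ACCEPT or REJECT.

Answer: ACCEPT

Trace:
start: ε-closure({0}) = {0}
'c' @ 1: {1,2,4}
'e' @ 2: {5,6}
'd' @ 3: {3,4,7}  [accepting]
'e' @ 4: {5,6}
'a' @ 5: {3,4,7}  [accepting]
end set {3,4,7} — state 3 in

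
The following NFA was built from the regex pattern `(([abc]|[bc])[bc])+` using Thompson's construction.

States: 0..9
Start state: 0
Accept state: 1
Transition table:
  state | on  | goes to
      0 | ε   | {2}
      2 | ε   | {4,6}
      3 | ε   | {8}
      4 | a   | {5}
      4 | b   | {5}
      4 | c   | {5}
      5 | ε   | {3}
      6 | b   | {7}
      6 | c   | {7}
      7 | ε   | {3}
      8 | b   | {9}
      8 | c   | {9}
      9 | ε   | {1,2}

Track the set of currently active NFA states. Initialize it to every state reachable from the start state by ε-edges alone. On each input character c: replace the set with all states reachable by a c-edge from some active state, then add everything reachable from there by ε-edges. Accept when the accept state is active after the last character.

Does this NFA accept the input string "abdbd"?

Answer: REJECT

Steps:
S₀ = ε-closure({0}) = {0,2,4,6}
'a' @ 1: {3,5,8}
'b' @ 2: {1,2,4,6,9}  ✓accept
'd' @ 3: {}  — dead — no transitions
rest 'bd' ignored (set empty)
final: {}; accept 1 not in set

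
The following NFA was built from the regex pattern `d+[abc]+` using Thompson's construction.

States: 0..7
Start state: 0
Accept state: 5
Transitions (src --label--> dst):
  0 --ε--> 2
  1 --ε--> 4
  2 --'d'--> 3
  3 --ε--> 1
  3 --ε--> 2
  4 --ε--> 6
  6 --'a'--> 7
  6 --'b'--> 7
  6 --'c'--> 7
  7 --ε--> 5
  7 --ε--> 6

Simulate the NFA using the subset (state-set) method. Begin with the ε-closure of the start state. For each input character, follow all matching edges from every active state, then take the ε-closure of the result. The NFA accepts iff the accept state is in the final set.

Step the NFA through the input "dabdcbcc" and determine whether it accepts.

S₀ = ε-closure({0}) = {0,2}
'd' @ 1: {1,2,3,4,6}
'a' @ 2: {5,6,7}  (accept∈set)
'b' @ 3: {5,6,7}  (accept∈set)
'd' @ 4: {}  — no active states
rest 'cbcc' ignored (set empty)
end set {} — state 5 not in

Answer: REJECT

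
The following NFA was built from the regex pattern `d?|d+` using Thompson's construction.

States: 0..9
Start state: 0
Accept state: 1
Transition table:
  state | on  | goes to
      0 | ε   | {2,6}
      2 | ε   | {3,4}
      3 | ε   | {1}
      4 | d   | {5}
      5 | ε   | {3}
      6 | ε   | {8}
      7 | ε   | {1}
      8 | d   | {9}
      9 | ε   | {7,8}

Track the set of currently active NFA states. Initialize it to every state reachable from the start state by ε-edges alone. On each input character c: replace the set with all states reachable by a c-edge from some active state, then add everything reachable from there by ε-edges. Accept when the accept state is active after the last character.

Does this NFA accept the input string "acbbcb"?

S₀ = ε-closure({0}) = {0,1,2,3,4,6,8}
'a' @ 1: {}  — dead — no transitions
rest 'cbbcb' ignored (set empty)
after full input: {}  (accept=1 not in)

Answer: REJECT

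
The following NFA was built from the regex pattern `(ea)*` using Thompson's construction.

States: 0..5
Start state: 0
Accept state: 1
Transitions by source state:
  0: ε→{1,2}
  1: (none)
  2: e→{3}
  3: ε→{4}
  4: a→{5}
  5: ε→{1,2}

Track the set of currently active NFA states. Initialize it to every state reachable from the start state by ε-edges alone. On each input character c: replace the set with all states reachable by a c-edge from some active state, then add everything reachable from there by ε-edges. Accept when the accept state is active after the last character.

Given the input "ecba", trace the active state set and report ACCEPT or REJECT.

Answer: REJECT

Trace:
initial (ε-close {0}): {0,1,2}
'e' @ 1: {3,4}
'c' @ 2: {}  — no active states
rest 'ba' ignored (set empty)
final: {}; accept 1 not in set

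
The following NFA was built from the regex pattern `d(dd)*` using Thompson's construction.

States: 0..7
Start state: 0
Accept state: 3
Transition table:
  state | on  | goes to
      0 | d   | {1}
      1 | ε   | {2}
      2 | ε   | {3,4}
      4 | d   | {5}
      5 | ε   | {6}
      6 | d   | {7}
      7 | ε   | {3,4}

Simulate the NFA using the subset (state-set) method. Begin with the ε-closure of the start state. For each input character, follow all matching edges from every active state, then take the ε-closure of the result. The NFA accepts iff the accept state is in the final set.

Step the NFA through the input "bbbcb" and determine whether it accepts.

S₀ = ε-closure({0}) = {0}
'b' @ 1: {}  — no active states
rest 'bbcb' ignored (set empty)
final: {}; accept 3 not in set

Answer: REJECT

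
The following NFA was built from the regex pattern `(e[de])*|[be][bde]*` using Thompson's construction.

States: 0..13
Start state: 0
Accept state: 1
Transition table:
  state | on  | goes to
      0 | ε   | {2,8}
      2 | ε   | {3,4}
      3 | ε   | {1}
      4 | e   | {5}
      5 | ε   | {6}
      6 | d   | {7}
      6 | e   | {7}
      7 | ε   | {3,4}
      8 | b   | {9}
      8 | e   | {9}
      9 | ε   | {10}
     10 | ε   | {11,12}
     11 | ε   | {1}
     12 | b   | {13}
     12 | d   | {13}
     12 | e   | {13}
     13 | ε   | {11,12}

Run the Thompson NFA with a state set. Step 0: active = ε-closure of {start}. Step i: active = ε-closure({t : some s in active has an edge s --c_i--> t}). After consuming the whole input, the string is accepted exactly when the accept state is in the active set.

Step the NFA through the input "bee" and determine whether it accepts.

Answer: ACCEPT

Steps:
start: ε-closure({0}) = {0,1,2,3,4,8}
'b' @ 1: {1,9,10,11,12}  (accept∈set)
'e' @ 2: {1,11,12,13}  (accept∈set)
'e' @ 3: {1,11,12,13}  (accept∈set)
final: {1,11,12,13}; accept 1 in set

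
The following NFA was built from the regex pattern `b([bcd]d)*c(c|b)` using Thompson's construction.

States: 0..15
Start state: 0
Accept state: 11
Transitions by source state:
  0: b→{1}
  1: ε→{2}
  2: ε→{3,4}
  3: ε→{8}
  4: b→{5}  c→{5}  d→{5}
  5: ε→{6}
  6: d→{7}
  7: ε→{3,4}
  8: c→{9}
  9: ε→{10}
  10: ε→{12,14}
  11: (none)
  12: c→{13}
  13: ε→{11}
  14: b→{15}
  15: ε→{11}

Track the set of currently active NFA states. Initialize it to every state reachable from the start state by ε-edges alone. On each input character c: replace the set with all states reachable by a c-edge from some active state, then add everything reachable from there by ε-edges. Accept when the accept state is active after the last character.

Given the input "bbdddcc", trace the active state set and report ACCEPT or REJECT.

Answer: ACCEPT

Trace:
S₀ = ε-closure({0}) = {0}
'b' @ 1: {1,2,3,4,8}
'b' @ 2: {5,6}
'd' @ 3: {3,4,7,8}
'd' @ 4: {5,6}
'd' @ 5: {3,4,7,8}
'c' @ 6: {5,6,9,10,12,14}
'c' @ 7: {11,13}  ✓accept
after full input: {11,13}  (accept=11 in)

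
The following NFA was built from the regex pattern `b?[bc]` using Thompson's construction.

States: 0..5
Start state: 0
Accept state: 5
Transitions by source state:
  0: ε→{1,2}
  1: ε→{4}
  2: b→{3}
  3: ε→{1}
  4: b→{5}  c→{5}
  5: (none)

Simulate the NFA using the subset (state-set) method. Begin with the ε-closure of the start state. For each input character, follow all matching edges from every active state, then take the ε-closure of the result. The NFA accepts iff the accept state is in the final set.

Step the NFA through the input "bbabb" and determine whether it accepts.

Answer: REJECT

Steps:
S₀ = ε-closure({0}) = {0,1,2,4}
'b' @ 1: {1,3,4,5}  ✓accept
'b' @ 2: {5}  ✓accept
'a' @ 3: {}  — dead — no transitions
rest 'bb' ignored (set empty)
after full input: {}  (accept=5 not in)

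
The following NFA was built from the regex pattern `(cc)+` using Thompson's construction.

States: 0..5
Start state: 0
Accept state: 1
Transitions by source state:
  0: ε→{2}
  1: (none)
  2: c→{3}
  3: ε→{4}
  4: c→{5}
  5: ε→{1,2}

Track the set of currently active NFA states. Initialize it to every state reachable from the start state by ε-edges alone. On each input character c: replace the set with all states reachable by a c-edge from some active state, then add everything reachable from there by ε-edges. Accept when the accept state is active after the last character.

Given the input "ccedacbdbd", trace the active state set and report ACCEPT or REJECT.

S₀ = ε-closure({0}) = {0,2}
'c' @ 1: {3,4}
'c' @ 2: {1,2,5}  ✓accept
'e' @ 3: {}  — dead — no transitions
rest 'dacbdbd' ignored (set empty)
final: {}; accept 1 not in set

Answer: REJECT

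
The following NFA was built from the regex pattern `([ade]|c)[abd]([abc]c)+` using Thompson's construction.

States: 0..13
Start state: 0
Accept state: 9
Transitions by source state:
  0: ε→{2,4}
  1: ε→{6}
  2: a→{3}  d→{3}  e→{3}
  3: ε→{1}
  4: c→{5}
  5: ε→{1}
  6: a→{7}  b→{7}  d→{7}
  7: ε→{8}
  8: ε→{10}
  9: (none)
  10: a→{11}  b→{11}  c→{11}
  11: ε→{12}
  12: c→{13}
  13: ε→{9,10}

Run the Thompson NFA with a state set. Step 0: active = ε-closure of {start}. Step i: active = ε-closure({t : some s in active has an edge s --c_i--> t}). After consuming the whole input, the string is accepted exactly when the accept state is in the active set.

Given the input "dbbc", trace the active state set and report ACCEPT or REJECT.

initial (ε-close {0}): {0,2,4}
'd' @ 1: {1,3,6}
'b' @ 2: {7,8,10}
'b' @ 3: {11,12}
'c' @ 4: {9,10,13}  ✓accept
final: {9,10,13}; accept 9 in set

Answer: ACCEPT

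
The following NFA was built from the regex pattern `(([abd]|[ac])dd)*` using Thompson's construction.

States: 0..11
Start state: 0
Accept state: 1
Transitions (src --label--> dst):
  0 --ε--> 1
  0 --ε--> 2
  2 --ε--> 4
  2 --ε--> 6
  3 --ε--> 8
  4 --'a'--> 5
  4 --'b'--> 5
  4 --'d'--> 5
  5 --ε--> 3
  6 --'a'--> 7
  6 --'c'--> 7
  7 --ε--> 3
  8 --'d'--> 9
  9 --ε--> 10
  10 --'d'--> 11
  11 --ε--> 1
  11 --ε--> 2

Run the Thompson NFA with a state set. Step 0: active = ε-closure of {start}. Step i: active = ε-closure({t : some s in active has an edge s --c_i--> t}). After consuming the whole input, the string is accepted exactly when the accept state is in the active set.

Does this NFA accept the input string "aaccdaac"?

Answer: REJECT

Derivation:
initial (ε-close {0}): {0,1,2,4,6}
'a' @ 1: {3,5,7,8}
'a' @ 2: {}  — state set empty
rest 'ccdaac' ignored (set empty)
end set {} — state 1 not in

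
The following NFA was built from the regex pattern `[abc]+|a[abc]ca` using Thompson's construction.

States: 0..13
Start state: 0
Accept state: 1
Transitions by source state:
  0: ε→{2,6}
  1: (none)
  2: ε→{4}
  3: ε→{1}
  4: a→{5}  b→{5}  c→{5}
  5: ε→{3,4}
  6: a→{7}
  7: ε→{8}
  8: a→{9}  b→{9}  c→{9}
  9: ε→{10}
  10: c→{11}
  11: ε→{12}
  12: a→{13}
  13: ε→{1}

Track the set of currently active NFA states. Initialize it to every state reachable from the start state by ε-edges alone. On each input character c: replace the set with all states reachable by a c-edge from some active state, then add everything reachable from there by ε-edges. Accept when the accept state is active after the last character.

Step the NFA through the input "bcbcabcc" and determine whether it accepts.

S₀ = ε-closure({0}) = {0,2,4,6}
'b' @ 1: {1,3,4,5}  (accept∈set)
'c' @ 2: {1,3,4,5}  (accept∈set)
'b' @ 3: {1,3,4,5}  (accept∈set)
'c' @ 4: {1,3,4,5}  (accept∈set)
'a' @ 5: {1,3,4,5}  (accept∈set)
'b' @ 6: {1,3,4,5}  (accept∈set)
'c' @ 7: {1,3,4,5}  (accept∈set)
'c' @ 8: {1,3,4,5}  (accept∈set)
after full input: {1,3,4,5}  (accept=1 in)

Answer: ACCEPT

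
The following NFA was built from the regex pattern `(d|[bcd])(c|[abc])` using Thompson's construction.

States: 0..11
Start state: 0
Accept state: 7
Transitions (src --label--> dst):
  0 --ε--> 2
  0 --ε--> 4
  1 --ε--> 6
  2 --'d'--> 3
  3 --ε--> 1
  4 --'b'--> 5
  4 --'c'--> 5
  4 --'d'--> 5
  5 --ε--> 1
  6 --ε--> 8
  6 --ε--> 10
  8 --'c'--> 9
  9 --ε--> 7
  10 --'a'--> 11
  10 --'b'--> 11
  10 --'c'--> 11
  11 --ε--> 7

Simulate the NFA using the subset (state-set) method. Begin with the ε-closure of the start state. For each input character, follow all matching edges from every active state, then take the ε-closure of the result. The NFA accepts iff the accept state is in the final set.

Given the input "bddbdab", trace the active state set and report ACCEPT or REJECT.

Answer: REJECT

Steps:
S₀ = ε-closure({0}) = {0,2,4}
'b' @ 1: {1,5,6,8,10}
'd' @ 2: {}  — no active states
rest 'dbdab' ignored (set empty)
end set {} — state 7 not in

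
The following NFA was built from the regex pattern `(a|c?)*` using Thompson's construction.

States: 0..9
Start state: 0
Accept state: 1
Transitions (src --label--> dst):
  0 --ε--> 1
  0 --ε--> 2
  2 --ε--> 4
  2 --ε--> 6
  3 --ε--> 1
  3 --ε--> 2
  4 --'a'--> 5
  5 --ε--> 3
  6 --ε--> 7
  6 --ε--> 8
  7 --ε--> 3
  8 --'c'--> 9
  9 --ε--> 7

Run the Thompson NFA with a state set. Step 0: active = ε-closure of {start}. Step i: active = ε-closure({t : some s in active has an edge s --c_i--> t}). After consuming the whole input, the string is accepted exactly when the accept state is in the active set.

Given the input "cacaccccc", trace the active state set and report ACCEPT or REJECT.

initial (ε-close {0}): {0,1,2,3,4,6,7,8}
'c' @ 1: {1,2,3,4,6,7,8,9}  (accept∈set)
'a' @ 2: {1,2,3,4,5,6,7,8}  (accept∈set)
'c' @ 3: {1,2,3,4,6,7,8,9}  (accept∈set)
'a' @ 4: {1,2,3,4,5,6,7,8}  (accept∈set)
'c' @ 5: {1,2,3,4,6,7,8,9}  (accept∈set)
'c' @ 6: {1,2,3,4,6,7,8,9}  (accept∈set)
'c' @ 7: {1,2,3,4,6,7,8,9}  (accept∈set)
'c' @ 8: {1,2,3,4,6,7,8,9}  (accept∈set)
'c' @ 9: {1,2,3,4,6,7,8,9}  (accept∈set)
after full input: {1,2,3,4,6,7,8,9}  (accept=1 in)

Answer: ACCEPT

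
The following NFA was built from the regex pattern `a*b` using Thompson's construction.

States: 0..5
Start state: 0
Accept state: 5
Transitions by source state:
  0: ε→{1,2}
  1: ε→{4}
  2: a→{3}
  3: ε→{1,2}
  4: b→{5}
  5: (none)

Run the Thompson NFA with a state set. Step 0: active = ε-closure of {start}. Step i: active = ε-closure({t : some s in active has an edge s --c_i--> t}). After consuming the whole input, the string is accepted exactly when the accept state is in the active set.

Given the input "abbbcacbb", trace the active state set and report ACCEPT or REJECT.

Answer: REJECT

Derivation:
S₀ = ε-closure({0}) = {0,1,2,4}
'a' @ 1: {1,2,3,4}
'b' @ 2: {5}  ✓accept
'b' @ 3: {}  — dead — no transitions
rest 'bcacbb' ignored (set empty)
final: {}; accept 5 not in set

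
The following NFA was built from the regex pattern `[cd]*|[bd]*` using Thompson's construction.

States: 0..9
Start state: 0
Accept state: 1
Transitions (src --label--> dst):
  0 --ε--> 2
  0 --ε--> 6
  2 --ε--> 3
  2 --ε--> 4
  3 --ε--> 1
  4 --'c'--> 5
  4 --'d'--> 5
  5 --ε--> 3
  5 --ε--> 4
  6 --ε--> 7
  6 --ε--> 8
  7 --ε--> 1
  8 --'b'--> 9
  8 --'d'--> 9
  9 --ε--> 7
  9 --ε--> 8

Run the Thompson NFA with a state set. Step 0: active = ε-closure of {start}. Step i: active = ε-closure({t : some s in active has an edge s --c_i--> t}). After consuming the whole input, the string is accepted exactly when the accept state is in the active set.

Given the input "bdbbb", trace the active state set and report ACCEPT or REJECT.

start: ε-closure({0}) = {0,1,2,3,4,6,7,8}
'b' @ 1: {1,7,8,9}  ✓accept
'd' @ 2: {1,7,8,9}  ✓accept
'b' @ 3: {1,7,8,9}  ✓accept
'b' @ 4: {1,7,8,9}  ✓accept
'b' @ 5: {1,7,8,9}  ✓accept
after full input: {1,7,8,9}  (accept=1 in)

Answer: ACCEPT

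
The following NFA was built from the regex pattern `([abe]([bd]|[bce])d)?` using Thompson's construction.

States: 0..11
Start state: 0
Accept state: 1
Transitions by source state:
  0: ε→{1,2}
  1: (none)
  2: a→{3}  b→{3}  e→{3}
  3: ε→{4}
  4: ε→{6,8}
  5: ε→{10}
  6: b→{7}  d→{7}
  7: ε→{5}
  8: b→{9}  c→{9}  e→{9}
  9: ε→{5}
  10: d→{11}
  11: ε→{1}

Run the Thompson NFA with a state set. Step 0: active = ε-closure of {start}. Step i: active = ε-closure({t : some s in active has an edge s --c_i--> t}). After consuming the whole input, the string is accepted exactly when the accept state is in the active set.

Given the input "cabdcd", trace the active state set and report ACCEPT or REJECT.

Answer: REJECT

Steps:
initial (ε-close {0}): {0,1,2}
'c' @ 1: {}  — no active states
rest 'abdcd' ignored (set empty)
after full input: {}  (accept=1 not in)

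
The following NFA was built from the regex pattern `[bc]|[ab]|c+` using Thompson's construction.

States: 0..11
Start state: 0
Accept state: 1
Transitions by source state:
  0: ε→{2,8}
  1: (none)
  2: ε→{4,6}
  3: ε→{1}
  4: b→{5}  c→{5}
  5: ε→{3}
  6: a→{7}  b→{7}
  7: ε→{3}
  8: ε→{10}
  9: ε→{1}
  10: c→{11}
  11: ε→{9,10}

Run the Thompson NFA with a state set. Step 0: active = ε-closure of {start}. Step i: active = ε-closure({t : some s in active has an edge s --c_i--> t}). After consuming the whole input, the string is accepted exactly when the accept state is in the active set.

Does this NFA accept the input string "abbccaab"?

initial (ε-close {0}): {0,2,4,6,8,10}
'a' @ 1: {1,3,7}  (accept∈set)
'b' @ 2: {}  — state set empty
rest 'bccaab' ignored (set empty)
after full input: {}  (accept=1 not in)

Answer: REJECT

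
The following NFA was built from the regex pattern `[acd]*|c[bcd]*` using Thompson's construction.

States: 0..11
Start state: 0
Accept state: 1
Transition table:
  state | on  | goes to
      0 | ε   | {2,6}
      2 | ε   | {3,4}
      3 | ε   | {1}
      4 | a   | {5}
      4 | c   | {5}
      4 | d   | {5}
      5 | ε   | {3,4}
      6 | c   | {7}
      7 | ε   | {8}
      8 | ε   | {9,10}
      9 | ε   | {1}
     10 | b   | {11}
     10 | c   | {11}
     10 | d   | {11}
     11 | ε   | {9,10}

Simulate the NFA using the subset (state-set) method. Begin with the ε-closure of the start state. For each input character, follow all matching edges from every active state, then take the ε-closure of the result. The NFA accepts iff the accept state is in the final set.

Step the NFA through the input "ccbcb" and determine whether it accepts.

S₀ = ε-closure({0}) = {0,1,2,3,4,6}
'c' @ 1: {1,3,4,5,7,8,9,10}  ✓accept
'c' @ 2: {1,3,4,5,9,10,11}  ✓accept
'b' @ 3: {1,9,10,11}  ✓accept
'c' @ 4: {1,9,10,11}  ✓accept
'b' @ 5: {1,9,10,11}  ✓accept
after full input: {1,9,10,11}  (accept=1 in)

Answer: ACCEPT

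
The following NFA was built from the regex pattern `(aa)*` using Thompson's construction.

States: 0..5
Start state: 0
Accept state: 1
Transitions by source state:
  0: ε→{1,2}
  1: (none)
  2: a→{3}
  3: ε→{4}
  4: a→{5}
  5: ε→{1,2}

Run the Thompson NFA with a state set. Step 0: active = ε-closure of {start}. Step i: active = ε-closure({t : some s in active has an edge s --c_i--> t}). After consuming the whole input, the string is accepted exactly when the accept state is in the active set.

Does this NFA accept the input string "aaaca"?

initial (ε-close {0}): {0,1,2}
'a' @ 1: {3,4}
'a' @ 2: {1,2,5}  (accept∈set)
'a' @ 3: {3,4}
'c' @ 4: {}  — no active states
rest 'a' ignored (set empty)
after full input: {}  (accept=1 not in)

Answer: REJECT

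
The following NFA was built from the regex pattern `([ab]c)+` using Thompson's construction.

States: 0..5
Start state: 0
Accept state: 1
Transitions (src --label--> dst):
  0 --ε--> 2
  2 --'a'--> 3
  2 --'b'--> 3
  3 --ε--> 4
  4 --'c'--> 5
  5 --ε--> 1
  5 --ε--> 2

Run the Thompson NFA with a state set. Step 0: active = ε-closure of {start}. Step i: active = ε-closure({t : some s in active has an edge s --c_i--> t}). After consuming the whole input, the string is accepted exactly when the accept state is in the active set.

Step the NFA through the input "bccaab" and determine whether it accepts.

Answer: REJECT

Steps:
S₀ = ε-closure({0}) = {0,2}
'b' @ 1: {3,4}
'c' @ 2: {1,2,5}  [accepting]
'c' @ 3: {}  — no active states
rest 'aab' ignored (set empty)
after full input: {}  (accept=1 not in)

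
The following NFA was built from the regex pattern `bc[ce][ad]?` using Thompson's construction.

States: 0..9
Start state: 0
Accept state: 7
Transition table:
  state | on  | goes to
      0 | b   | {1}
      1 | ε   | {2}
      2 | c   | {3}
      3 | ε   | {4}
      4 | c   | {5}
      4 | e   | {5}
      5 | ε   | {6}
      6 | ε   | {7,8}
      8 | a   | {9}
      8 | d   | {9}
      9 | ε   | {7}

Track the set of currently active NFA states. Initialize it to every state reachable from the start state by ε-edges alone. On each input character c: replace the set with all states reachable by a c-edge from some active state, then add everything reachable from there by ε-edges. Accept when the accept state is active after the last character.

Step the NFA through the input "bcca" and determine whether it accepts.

S₀ = ε-closure({0}) = {0}
'b' @ 1: {1,2}
'c' @ 2: {3,4}
'c' @ 3: {5,6,7,8}  [accepting]
'a' @ 4: {7,9}  [accepting]
end set {7,9} — state 7 in

Answer: ACCEPT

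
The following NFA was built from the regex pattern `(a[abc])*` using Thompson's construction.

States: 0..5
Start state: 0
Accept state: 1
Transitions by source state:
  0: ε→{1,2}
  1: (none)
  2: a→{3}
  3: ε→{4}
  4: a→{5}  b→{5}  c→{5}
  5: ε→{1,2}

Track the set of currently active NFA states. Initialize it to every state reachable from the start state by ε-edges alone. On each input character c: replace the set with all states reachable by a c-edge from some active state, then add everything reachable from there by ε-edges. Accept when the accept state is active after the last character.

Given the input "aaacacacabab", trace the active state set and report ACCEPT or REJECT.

S₀ = ε-closure({0}) = {0,1,2}
'a' @ 1: {3,4}
'a' @ 2: {1,2,5}  (accept∈set)
'a' @ 3: {3,4}
'c' @ 4: {1,2,5}  (accept∈set)
'a' @ 5: {3,4}
'c' @ 6: {1,2,5}  (accept∈set)
'a' @ 7: {3,4}
'c' @ 8: {1,2,5}  (accept∈set)
'a' @ 9: {3,4}
'b' @ 10: {1,2,5}  (accept∈set)
'a' @ 11: {3,4}
'b' @ 12: {1,2,5}  (accept∈set)
after full input: {1,2,5}  (accept=1 in)

Answer: ACCEPT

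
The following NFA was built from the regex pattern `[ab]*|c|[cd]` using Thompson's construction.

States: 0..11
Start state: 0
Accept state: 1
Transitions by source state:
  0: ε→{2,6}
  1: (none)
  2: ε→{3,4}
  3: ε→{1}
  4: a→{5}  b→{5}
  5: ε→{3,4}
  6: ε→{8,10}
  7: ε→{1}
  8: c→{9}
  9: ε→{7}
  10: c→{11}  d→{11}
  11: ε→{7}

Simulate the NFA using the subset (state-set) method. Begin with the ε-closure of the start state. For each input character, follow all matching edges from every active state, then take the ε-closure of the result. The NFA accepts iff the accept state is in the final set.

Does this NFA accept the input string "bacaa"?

S₀ = ε-closure({0}) = {0,1,2,3,4,6,8,10}
'b' @ 1: {1,3,4,5}  ✓accept
'a' @ 2: {1,3,4,5}  ✓accept
'c' @ 3: {}  — no active states
rest 'aa' ignored (set empty)
after full input: {}  (accept=1 not in)

Answer: REJECT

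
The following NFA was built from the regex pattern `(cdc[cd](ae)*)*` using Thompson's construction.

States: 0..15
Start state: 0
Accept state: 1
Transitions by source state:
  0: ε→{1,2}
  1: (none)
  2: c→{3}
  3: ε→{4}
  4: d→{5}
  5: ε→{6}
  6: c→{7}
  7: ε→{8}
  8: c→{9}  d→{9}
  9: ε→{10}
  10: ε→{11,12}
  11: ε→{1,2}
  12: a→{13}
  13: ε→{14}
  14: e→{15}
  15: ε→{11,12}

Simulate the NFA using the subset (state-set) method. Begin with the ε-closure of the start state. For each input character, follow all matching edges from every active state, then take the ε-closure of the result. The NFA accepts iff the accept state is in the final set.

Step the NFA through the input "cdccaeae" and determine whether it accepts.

Answer: ACCEPT

Trace:
start: ε-closure({0}) = {0,1,2}
'c' @ 1: {3,4}
'd' @ 2: {5,6}
'c' @ 3: {7,8}
'c' @ 4: {1,2,9,10,11,12}  (accept∈set)
'a' @ 5: {13,14}
'e' @ 6: {1,2,11,12,15}  (accept∈set)
'a' @ 7: {13,14}
'e' @ 8: {1,2,11,12,15}  (accept∈set)
end set {1,2,11,12,15} — state 1 in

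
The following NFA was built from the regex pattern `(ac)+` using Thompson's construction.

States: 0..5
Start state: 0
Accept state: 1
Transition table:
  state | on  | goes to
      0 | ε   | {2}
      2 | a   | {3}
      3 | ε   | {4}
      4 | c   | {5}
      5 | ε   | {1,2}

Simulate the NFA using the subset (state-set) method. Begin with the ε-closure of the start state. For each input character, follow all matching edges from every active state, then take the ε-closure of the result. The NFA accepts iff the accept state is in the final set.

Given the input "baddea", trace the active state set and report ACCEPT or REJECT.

start: ε-closure({0}) = {0,2}
'b' @ 1: {}  — dead — no transitions
rest 'addea' ignored (set empty)
after full input: {}  (accept=1 not in)

Answer: REJECT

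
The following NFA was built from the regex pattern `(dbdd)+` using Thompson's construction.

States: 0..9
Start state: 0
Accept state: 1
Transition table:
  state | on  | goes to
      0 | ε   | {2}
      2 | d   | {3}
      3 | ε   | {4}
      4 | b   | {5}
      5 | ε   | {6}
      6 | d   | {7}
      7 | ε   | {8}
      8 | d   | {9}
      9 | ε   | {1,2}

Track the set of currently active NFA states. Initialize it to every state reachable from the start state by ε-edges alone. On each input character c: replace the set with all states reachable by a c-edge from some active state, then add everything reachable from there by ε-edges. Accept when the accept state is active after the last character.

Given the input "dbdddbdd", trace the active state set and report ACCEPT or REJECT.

Answer: ACCEPT

Steps:
S₀ = ε-closure({0}) = {0,2}
'd' @ 1: {3,4}
'b' @ 2: {5,6}
'd' @ 3: {7,8}
'd' @ 4: {1,2,9}  (accept∈set)
'd' @ 5: {3,4}
'b' @ 6: {5,6}
'd' @ 7: {7,8}
'd' @ 8: {1,2,9}  (accept∈set)
after full input: {1,2,9}  (accept=1 in)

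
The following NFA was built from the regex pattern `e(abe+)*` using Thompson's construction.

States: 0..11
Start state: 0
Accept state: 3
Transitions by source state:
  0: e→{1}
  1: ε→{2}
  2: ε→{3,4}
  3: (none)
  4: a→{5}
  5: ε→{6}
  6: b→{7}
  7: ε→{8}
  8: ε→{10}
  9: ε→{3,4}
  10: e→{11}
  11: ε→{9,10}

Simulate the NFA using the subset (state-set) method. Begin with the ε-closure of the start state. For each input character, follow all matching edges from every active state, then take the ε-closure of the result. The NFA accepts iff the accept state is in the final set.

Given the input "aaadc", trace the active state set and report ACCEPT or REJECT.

Answer: REJECT

Steps:
S₀ = ε-closure({0}) = {0}
'a' @ 1: {}  — state set empty
rest 'aadc' ignored (set empty)
final: {}; accept 3 not in set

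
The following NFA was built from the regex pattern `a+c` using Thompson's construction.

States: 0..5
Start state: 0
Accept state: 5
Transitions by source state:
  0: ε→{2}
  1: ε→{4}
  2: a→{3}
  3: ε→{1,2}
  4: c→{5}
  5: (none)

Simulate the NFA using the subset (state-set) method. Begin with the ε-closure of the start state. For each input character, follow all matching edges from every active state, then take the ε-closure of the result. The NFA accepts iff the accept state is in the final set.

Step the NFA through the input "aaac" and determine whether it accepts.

Answer: ACCEPT

Steps:
initial (ε-close {0}): {0,2}
'a' @ 1: {1,2,3,4}
'a' @ 2: {1,2,3,4}
'a' @ 3: {1,2,3,4}
'c' @ 4: {5}  [accepting]
end set {5} — state 5 in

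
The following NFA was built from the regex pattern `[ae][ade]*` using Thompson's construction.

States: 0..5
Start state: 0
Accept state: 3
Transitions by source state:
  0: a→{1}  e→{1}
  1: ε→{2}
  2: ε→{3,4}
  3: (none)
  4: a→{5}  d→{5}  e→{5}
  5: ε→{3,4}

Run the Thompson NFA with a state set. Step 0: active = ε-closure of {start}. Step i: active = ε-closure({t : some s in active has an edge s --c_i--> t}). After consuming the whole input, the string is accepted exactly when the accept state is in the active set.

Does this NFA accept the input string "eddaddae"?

start: ε-closure({0}) = {0}
'e' @ 1: {1,2,3,4}  (accept∈set)
'd' @ 2: {3,4,5}  (accept∈set)
'd' @ 3: {3,4,5}  (accept∈set)
'a' @ 4: {3,4,5}  (accept∈set)
'd' @ 5: {3,4,5}  (accept∈set)
'd' @ 6: {3,4,5}  (accept∈set)
'a' @ 7: {3,4,5}  (accept∈set)
'e' @ 8: {3,4,5}  (accept∈set)
end set {3,4,5} — state 3 in

Answer: ACCEPT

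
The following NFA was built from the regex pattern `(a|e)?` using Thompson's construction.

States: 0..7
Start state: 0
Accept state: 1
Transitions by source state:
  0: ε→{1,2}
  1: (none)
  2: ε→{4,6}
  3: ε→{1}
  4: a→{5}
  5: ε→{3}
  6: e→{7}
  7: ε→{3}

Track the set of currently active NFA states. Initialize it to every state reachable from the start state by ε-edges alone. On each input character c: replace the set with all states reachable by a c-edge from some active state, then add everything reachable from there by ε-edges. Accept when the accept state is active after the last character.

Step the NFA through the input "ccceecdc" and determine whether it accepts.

Answer: REJECT

Trace:
initial (ε-close {0}): {0,1,2,4,6}
'c' @ 1: {}  — state set empty
rest 'cceecdc' ignored (set empty)
after full input: {}  (accept=1 not in)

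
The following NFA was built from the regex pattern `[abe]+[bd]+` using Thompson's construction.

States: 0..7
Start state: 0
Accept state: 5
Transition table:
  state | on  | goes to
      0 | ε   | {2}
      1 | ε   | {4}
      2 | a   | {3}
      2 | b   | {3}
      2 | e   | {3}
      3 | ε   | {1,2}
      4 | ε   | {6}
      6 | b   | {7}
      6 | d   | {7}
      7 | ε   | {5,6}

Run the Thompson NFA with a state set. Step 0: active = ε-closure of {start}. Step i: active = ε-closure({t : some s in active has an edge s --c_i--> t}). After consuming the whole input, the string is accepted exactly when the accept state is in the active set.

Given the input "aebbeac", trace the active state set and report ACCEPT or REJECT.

Answer: REJECT

Derivation:
initial (ε-close {0}): {0,2}
'a' @ 1: {1,2,3,4,6}
'e' @ 2: {1,2,3,4,6}
'b' @ 3: {1,2,3,4,5,6,7}  [accepting]
'b' @ 4: {1,2,3,4,5,6,7}  [accepting]
'e' @ 5: {1,2,3,4,6}
'a' @ 6: {1,2,3,4,6}
'c' @ 7: {}  — state set empty
after full input: {}  (accept=5 not in)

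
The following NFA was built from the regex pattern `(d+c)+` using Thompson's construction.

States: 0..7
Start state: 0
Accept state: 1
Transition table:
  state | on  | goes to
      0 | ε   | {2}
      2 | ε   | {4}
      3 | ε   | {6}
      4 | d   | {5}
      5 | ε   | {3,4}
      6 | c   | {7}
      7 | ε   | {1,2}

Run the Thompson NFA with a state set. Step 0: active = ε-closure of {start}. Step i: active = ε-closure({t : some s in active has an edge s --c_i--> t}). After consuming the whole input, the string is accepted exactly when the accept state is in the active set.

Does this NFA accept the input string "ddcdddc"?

initial (ε-close {0}): {0,2,4}
'd' @ 1: {3,4,5,6}
'd' @ 2: {3,4,5,6}
'c' @ 3: {1,2,4,7}  ✓accept
'd' @ 4: {3,4,5,6}
'd' @ 5: {3,4,5,6}
'd' @ 6: {3,4,5,6}
'c' @ 7: {1,2,4,7}  ✓accept
after full input: {1,2,4,7}  (accept=1 in)

Answer: ACCEPT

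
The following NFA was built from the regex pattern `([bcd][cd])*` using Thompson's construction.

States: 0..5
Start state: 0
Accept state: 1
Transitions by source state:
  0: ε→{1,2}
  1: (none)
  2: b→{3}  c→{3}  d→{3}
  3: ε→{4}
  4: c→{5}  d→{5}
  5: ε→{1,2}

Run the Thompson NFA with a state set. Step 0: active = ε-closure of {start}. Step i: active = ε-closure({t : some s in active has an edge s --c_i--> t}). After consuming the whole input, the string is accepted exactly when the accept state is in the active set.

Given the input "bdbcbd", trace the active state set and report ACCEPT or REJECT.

Answer: ACCEPT

Steps:
S₀ = ε-closure({0}) = {0,1,2}
'b' @ 1: {3,4}
'd' @ 2: {1,2,5}  (accept∈set)
'b' @ 3: {3,4}
'c' @ 4: {1,2,5}  (accept∈set)
'b' @ 5: {3,4}
'd' @ 6: {1,2,5}  (accept∈set)
after full input: {1,2,5}  (accept=1 in)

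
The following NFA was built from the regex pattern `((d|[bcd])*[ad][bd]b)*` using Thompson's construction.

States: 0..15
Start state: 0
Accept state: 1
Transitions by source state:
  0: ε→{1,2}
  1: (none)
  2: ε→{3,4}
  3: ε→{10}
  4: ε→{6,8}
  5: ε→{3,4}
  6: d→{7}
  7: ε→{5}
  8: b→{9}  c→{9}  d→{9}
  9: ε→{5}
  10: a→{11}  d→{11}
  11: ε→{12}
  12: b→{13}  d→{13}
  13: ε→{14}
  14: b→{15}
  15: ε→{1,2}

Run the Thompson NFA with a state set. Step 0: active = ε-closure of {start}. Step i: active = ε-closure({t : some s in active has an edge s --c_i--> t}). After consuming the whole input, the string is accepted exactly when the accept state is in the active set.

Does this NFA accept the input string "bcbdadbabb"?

Answer: ACCEPT

Trace:
S₀ = ε-closure({0}) = {0,1,2,3,4,6,8,10}
'b' @ 1: {3,4,5,6,8,9,10}
'c' @ 2: {3,4,5,6,8,9,10}
'b' @ 3: {3,4,5,6,8,9,10}
'd' @ 4: {3,4,5,6,7,8,9,10,11,12}
'a' @ 5: {11,12}
'd' @ 6: {13,14}
'b' @ 7: {1,2,3,4,6,8,10,15}  ✓accept
'a' @ 8: {11,12}
'b' @ 9: {13,14}
'b' @ 10: {1,2,3,4,6,8,10,15}  ✓accept
end set {1,2,3,4,6,8,10,15} — state 1 in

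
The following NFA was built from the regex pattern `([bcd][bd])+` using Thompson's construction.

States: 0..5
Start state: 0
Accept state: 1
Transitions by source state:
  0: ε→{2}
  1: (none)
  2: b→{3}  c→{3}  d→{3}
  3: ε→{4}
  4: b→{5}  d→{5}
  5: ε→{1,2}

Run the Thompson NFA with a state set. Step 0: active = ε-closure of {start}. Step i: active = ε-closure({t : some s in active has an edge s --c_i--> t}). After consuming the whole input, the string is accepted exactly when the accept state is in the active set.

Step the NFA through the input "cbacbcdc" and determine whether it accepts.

initial (ε-close {0}): {0,2}
'c' @ 1: {3,4}
'b' @ 2: {1,2,5}  ✓accept
'a' @ 3: {}  — dead — no transitions
rest 'cbcdc' ignored (set empty)
after full input: {}  (accept=1 not in)

Answer: REJECT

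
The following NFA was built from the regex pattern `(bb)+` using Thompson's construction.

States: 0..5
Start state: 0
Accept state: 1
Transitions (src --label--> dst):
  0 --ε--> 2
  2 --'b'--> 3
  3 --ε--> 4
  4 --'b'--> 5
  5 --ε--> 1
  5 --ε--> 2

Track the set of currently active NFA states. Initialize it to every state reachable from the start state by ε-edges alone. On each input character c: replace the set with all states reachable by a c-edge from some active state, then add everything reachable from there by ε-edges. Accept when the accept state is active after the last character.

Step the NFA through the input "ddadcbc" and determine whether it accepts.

Answer: REJECT

Derivation:
S₀ = ε-closure({0}) = {0,2}
'd' @ 1: {}  — state set empty
rest 'dadcbc' ignored (set empty)
final: {}; accept 1 not in set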